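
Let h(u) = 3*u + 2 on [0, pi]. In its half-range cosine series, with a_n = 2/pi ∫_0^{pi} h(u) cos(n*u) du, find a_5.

a_5 = 2/pi ∫_0^{pi} (3*u + 2) cos(5*u) du.
Integrating by parts (boundary term plus one more integral), an antiderivative of (3*u + 2) cos(5*u) is 3*u*sin(5*u)/5 + 2*sin(5*u)/5 + 3*cos(5*u)/25; evaluating from 0 to pi: ∫_{0}^{pi} (3*u + 2) cos(5*u) du = (-3/25) - (3/25) = -6/25.
Hence a_5 = (2/pi)·(-6/25) = -12/(25*pi).

-12/(25*pi)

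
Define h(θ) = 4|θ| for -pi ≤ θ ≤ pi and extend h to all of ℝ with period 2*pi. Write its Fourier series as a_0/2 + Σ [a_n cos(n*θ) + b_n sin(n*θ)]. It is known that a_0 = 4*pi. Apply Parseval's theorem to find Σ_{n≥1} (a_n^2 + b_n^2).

8*pi**2/3

Parseval: a_0^2/2 + Σ_{n≥1} (a_n^2+b_n^2) = 1/pi ∫_{-pi}^{pi} h(θ)^2 dθ = 32*pi**2/3.
Subtract a_0^2/2 = 8*pi**2: Σ (a_n^2+b_n^2) = 8*pi**2/3.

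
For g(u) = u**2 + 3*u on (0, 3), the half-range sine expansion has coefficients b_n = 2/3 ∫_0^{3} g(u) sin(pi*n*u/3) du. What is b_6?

b_6 = 2/3 ∫_0^{3} (u**2 + 3*u) sin(2*pi*u) du.
Integrating by parts twice (tabular method), an antiderivative of (u**2 + 3*u) sin(2*pi*u) is -u**2*cos(2*pi*u)/(2*pi) + u*sin(2*pi*u)/(2*pi**2) - 3*u*cos(2*pi*u)/(2*pi) + 3*sin(2*pi*u)/(4*pi**2) + cos(2*pi*u)/(4*pi**3); evaluating from 0 to 3: ∫_{0}^{3} (u**2 + 3*u) sin(2*pi*u) du = (-9/pi + 1/(4*pi**3)) - (1/(4*pi**3)) = -9/pi.
Hence b_6 = (2/3)·(-9/pi) = -6/pi.

-6/pi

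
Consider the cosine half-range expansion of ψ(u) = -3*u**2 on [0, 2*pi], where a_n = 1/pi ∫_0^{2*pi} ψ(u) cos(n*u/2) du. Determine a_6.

a_6 = 1/pi ∫_0^{2*pi} (-3*u**2) cos(3*u) du.
Integrating by parts twice (tabular method), an antiderivative of (-3*u**2) cos(3*u) is -u**2*sin(3*u) - 2*u*cos(3*u)/3 + 2*sin(3*u)/9; evaluating from 0 to 2*pi: ∫_{0}^{2*pi} (-3*u**2) cos(3*u) du = (-4*pi/3) - (0) = -4*pi/3.
Hence a_6 = (1/pi)·(-4*pi/3) = -4/3.

-4/3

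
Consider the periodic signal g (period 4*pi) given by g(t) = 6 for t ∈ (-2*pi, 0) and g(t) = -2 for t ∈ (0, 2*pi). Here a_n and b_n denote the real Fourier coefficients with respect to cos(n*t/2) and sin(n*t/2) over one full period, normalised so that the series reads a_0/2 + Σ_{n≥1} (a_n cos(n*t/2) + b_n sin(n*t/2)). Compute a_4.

0

a_4 = (1/(2*pi)) ∫_{-2*pi}^{2*pi} g(t) cos(2*t) dt.
Split the integral at the breakpoints.
Directly, an antiderivative of (6) cos(2*t) is 3*sin(2*t); evaluating from -2*pi to 0: ∫_{-2*pi}^{0} (6) cos(2*t) dt = (0) - (0) = 0.
Directly, an antiderivative of (-2) cos(2*t) is -sin(2*t); evaluating from 0 to 2*pi: ∫_{0}^{2*pi} (-2) cos(2*t) dt = (0) - (0) = 0.
Summing the pieces and multiplying by (1/(2*pi)) gives a_4 = 0.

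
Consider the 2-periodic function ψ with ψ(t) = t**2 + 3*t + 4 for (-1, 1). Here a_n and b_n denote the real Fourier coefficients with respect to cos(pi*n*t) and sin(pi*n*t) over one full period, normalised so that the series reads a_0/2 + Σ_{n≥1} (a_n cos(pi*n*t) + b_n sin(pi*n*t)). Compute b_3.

2/pi

b_3 = ∫_{-1}^{1} ψ(t) sin(3*pi*t) dt.
Integrating by parts twice (tabular method), an antiderivative of (t**2 + 3*t + 4) sin(3*pi*t) is -t**2*cos(3*pi*t)/(3*pi) + 2*t*sin(3*pi*t)/(9*pi**2) - t*cos(3*pi*t)/pi + sin(3*pi*t)/(3*pi**2) - 4*cos(3*pi*t)/(3*pi) + 2*cos(3*pi*t)/(27*pi**3); evaluating from -1 to 1: ∫_{-1}^{1} (t**2 + 3*t + 4) sin(3*pi*t) dt = (2*(-1 + 36*pi**2)/(27*pi**3)) - (2*(-1 + 9*pi**2)/(27*pi**3)) = 2/pi.
Hence b_3 = 2/pi.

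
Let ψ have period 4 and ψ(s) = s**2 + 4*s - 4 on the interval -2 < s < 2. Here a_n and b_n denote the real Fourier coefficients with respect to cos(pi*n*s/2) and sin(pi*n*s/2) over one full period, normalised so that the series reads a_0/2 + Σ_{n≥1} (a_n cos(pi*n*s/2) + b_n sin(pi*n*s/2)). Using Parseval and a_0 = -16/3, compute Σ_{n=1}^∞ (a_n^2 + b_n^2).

2048/45

Parseval: a_0^2/2 + Σ_{n≥1} (a_n^2+b_n^2) = 1/2 ∫_{-2}^{2} ψ(s)^2 ds = 896/15.
Subtract a_0^2/2 = 128/9: Σ (a_n^2+b_n^2) = 2048/45.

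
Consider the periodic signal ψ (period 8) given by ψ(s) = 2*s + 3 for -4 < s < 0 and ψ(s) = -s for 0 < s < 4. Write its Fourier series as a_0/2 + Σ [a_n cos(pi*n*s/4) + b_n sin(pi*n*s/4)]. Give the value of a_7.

24/(49*pi**2)

a_7 = 1/4 ∫_{-4}^{4} ψ(s) cos(7*pi*s/4) ds.
Split the integral at the breakpoints.
Integrating by parts (boundary term plus one more integral), an antiderivative of (2*s + 3) cos(7*pi*s/4) is 8*s*sin(7*pi*s/4)/(7*pi) + 12*sin(7*pi*s/4)/(7*pi) + 32*cos(7*pi*s/4)/(49*pi**2); evaluating from -4 to 0: ∫_{-4}^{0} (2*s + 3) cos(7*pi*s/4) ds = (32/(49*pi**2)) - (-32/(49*pi**2)) = 64/(49*pi**2).
Integrating by parts (boundary term plus one more integral), an antiderivative of (-s) cos(7*pi*s/4) is -4*s*sin(7*pi*s/4)/(7*pi) - 16*cos(7*pi*s/4)/(49*pi**2); evaluating from 0 to 4: ∫_{0}^{4} (-s) cos(7*pi*s/4) ds = (16/(49*pi**2)) - (-16/(49*pi**2)) = 32/(49*pi**2).
Summing the pieces and multiplying by (1/4) gives a_7 = 24/(49*pi**2).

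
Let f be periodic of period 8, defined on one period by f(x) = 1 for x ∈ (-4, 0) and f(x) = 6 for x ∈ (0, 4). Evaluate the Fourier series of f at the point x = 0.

7/2

At x = 0 the one-sided limits are f(0^-) = 1 and f(0^+) = 6.
By Dirichlet's theorem the series converges to their average, [(1) + (6)]/2 = 7/2.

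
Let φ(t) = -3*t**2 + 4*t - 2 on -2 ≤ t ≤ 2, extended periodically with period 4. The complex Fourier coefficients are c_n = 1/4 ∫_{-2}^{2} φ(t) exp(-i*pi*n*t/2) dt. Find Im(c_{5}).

Since φ is real-valued, Im(c_{5}) = -1/4 ∫_{-2}^{2} φ(t) sin(5*pi*t/2) dt = -b_{5}/2.
Integrating by parts twice (tabular method), an antiderivative of (-3*t**2 + 4*t - 2) sin(5*pi*t/2) is 6*t**2*cos(5*pi*t/2)/(5*pi) - 24*t*sin(5*pi*t/2)/(25*pi**2) - 8*t*cos(5*pi*t/2)/(5*pi) + 16*sin(5*pi*t/2)/(25*pi**2) - 48*cos(5*pi*t/2)/(125*pi**3) + 4*cos(5*pi*t/2)/(5*pi); evaluating from -2 to 2: ∫_{-2}^{2} (-3*t**2 + 4*t - 2) sin(5*pi*t/2) dt = (12*(4 - 25*pi**2)/(125*pi**3)) - (4*(12 - 275*pi**2)/(125*pi**3)) = 32/(5*pi).
Hence Im(c_{5}) = (-1/4)·(32/(5*pi)) = -8/(5*pi).

-8/(5*pi)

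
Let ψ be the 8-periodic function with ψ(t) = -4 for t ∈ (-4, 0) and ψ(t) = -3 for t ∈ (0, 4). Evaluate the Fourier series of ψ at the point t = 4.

-7/2

t = 4 differs from t = -4 by 1 full period(s), and the series is 8-periodic.
At t = -4 the one-sided limits are ψ(-4^-) = -3 and ψ(-4^+) = -4.
By Dirichlet's theorem the series converges to their average, [(-3) + (-4)]/2 = -7/2.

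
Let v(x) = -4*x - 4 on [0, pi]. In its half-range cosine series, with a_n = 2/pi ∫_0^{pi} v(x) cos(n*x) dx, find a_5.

16/(25*pi)

a_5 = 2/pi ∫_0^{pi} (-4*x - 4) cos(5*x) dx.
Integrating by parts (boundary term plus one more integral), an antiderivative of (-4*x - 4) cos(5*x) is -4*x*sin(5*x)/5 - 4*sin(5*x)/5 - 4*cos(5*x)/25; evaluating from 0 to pi: ∫_{0}^{pi} (-4*x - 4) cos(5*x) dx = (4/25) - (-4/25) = 8/25.
Hence a_5 = (2/pi)·(8/25) = 16/(25*pi).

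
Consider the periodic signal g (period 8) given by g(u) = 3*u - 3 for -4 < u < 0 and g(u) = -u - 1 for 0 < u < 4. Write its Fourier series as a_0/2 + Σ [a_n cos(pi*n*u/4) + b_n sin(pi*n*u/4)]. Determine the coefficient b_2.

-4/pi

b_2 = 1/4 ∫_{-4}^{4} g(u) sin(pi*u/2) du.
Split the integral at the breakpoints.
Integrating by parts (boundary term plus one more integral), an antiderivative of (3*u - 3) sin(pi*u/2) is -6*u*cos(pi*u/2)/pi + 12*sin(pi*u/2)/pi**2 + 6*cos(pi*u/2)/pi; evaluating from -4 to 0: ∫_{-4}^{0} (3*u - 3) sin(pi*u/2) du = (6/pi) - (30/pi) = -24/pi.
Integrating by parts (boundary term plus one more integral), an antiderivative of (-u - 1) sin(pi*u/2) is 2*u*cos(pi*u/2)/pi - 4*sin(pi*u/2)/pi**2 + 2*cos(pi*u/2)/pi; evaluating from 0 to 4: ∫_{0}^{4} (-u - 1) sin(pi*u/2) du = (10/pi) - (2/pi) = 8/pi.
Summing the pieces and multiplying by (1/4) gives b_2 = -4/pi.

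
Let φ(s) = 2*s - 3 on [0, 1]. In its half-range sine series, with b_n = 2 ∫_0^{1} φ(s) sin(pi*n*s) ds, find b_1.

-8/pi

b_1 = 2 ∫_0^{1} (2*s - 3) sin(pi*s) ds.
Integrating by parts (boundary term plus one more integral), an antiderivative of (2*s - 3) sin(pi*s) is -2*s*cos(pi*s)/pi + 2*sin(pi*s)/pi**2 + 3*cos(pi*s)/pi; evaluating from 0 to 1: ∫_{0}^{1} (2*s - 3) sin(pi*s) ds = (-1/pi) - (3/pi) = -4/pi.
Hence b_1 = 2·(-4/pi) = -8/pi.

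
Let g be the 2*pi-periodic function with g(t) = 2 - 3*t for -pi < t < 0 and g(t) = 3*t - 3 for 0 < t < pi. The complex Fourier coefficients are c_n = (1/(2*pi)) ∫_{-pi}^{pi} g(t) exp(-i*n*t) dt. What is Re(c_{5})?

-6/(25*pi)

Since g is real-valued, Re(c_{5}) = (1/(2*pi)) ∫_{-pi}^{pi} g(t) cos(5*t) dt = a_{5}/2.
Split the integral at the breakpoints.
Integrating by parts (boundary term plus one more integral), an antiderivative of (2 - 3*t) cos(5*t) is -3*t*sin(5*t)/5 + 2*sin(5*t)/5 - 3*cos(5*t)/25; evaluating from -pi to 0: ∫_{-pi}^{0} (2 - 3*t) cos(5*t) dt = (-3/25) - (3/25) = -6/25.
Integrating by parts (boundary term plus one more integral), an antiderivative of (3*t - 3) cos(5*t) is 3*t*sin(5*t)/5 - 3*sin(5*t)/5 + 3*cos(5*t)/25; evaluating from 0 to pi: ∫_{0}^{pi} (3*t - 3) cos(5*t) dt = (-3/25) - (3/25) = -6/25.
So ∫_{-pi}^{pi} g(t) cos(5*t) dt = -12/25.
Hence Re(c_{5}) = (1/(2*pi))·(-12/25) = -6/(25*pi).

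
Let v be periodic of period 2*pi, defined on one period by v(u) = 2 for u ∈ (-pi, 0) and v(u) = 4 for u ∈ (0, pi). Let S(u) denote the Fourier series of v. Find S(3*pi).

u = 3*pi differs from u = pi by 1 full period(s), and the series is 2*pi-periodic.
At u = pi the one-sided limits are v(pi^-) = 4 and v(pi^+) = 2.
By Dirichlet's theorem the series converges to their average, [(4) + (2)]/2 = 3.

3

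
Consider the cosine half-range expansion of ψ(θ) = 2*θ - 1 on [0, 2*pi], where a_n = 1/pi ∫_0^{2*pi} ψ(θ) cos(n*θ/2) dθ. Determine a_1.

-16/pi

a_1 = 1/pi ∫_0^{2*pi} (2*θ - 1) cos(θ/2) dθ.
Integrating by parts (boundary term plus one more integral), an antiderivative of (2*θ - 1) cos(θ/2) is 4*θ*sin(θ/2) - 2*sin(θ/2) + 8*cos(θ/2); evaluating from 0 to 2*pi: ∫_{0}^{2*pi} (2*θ - 1) cos(θ/2) dθ = (-8) - (8) = -16.
Hence a_1 = (1/pi)·(-16) = -16/pi.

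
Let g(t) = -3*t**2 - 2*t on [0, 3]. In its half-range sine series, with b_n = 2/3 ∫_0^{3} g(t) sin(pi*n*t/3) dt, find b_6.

b_6 = 2/3 ∫_0^{3} (-3*t**2 - 2*t) sin(2*pi*t) dt.
Integrating by parts twice (tabular method), an antiderivative of (-3*t**2 - 2*t) sin(2*pi*t) is 3*t**2*cos(2*pi*t)/(2*pi) - 3*t*sin(2*pi*t)/(2*pi**2) + t*cos(2*pi*t)/pi - sin(2*pi*t)/(2*pi**2) - 3*cos(2*pi*t)/(4*pi**3); evaluating from 0 to 3: ∫_{0}^{3} (-3*t**2 - 2*t) sin(2*pi*t) dt = (3*(-1 + 22*pi**2)/(4*pi**3)) - (-3/(4*pi**3)) = 33/(2*pi).
Hence b_6 = (2/3)·(33/(2*pi)) = 11/pi.

11/pi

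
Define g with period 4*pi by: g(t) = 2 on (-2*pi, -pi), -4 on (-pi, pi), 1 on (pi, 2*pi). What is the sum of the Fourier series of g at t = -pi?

At t = -pi the one-sided limits are g(-pi^-) = 2 and g(-pi^+) = -4.
By Dirichlet's theorem the series converges to their average, [(2) + (-4)]/2 = -1.

-1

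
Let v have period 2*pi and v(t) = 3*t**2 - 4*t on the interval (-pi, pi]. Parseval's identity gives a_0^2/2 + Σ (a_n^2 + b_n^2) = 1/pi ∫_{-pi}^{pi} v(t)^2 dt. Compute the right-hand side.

2*pi**2*(80 + 27*pi**2)/15

1/pi ∫_{-pi}^{pi} v(t)^2 dt = 1/pi · (2*pi**3*(80 + 27*pi**2)/15) = 2*pi**2*(80 + 27*pi**2)/15.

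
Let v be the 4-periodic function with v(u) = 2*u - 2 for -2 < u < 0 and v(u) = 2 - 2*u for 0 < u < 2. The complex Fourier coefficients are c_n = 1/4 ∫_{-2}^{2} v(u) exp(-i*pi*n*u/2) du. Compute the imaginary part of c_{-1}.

Since v is real-valued, Im(c_{-1}) = -1/4 ∫_{-2}^{2} v(u) sin(-pi*u/2) du = b_{1}/2.
Split the integral at the breakpoints.
Integrating by parts (boundary term plus one more integral), an antiderivative of (2*u - 2) sin(-pi*u/2) is 4*u*cos(pi*u/2)/pi - 8*sin(pi*u/2)/pi**2 - 4*cos(pi*u/2)/pi; evaluating from -2 to 0: ∫_{-2}^{0} (2*u - 2) sin(-pi*u/2) du = (-4/pi) - (12/pi) = -16/pi.
Integrating by parts (boundary term plus one more integral), an antiderivative of (2 - 2*u) sin(-pi*u/2) is -4*u*cos(pi*u/2)/pi + 8*sin(pi*u/2)/pi**2 + 4*cos(pi*u/2)/pi; evaluating from 0 to 2: ∫_{0}^{2} (2 - 2*u) sin(-pi*u/2) du = (4/pi) - (4/pi) = 0.
So ∫_{-2}^{2} v(u) sin(-pi*u/2) du = -16/pi.
Hence Im(c_{-1}) = (-1/4)·(-16/pi) = 4/pi.

4/pi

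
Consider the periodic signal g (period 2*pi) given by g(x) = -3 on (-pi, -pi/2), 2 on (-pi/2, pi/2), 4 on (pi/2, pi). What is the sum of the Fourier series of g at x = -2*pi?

x = -2*pi differs from x = 0 by -1 full period(s), and the series is 2*pi-periodic.
g is continuous at x = 0 with value 2, so the series converges to 2 there.

2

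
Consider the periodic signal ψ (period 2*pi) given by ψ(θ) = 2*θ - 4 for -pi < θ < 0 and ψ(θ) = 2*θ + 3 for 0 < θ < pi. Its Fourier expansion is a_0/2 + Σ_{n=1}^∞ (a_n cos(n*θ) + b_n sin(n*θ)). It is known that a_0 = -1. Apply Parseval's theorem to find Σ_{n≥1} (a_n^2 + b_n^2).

Parseval: a_0^2/2 + Σ_{n≥1} (a_n^2+b_n^2) = 1/pi ∫_{-pi}^{pi} ψ(θ)^2 dθ = 25 + 8*pi**2/3 + 14*pi.
Subtract a_0^2/2 = 1/2: Σ (a_n^2+b_n^2) = 49/2 + 8*pi**2/3 + 14*pi.

49/2 + 8*pi**2/3 + 14*pi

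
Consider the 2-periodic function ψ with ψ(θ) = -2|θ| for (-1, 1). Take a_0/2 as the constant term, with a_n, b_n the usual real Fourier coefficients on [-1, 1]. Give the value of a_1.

a_1 = ∫_{-1}^{1} ψ(θ) cos(pi*θ) dθ.
ψ is even and cos(pi*θ) is even, so the integrand is even and a_1 = 2 ∫_0^{1} ψ(θ) cos(pi*θ) dθ.
Integrating by parts (boundary term plus one more integral), an antiderivative of (-2*θ) cos(pi*θ) is -2*θ*sin(pi*θ)/pi - 2*cos(pi*θ)/pi**2; evaluating from 0 to 1: ∫_{0}^{1} (-2*θ) cos(pi*θ) dθ = (2/pi**2) - (-2/pi**2) = 4/pi**2.
Hence a_1 = 2·(4/pi**2) = 8/pi**2.

8/pi**2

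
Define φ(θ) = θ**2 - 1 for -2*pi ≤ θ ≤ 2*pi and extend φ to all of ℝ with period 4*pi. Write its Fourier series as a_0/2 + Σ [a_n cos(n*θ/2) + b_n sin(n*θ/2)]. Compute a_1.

a_1 = (1/(2*pi)) ∫_{-2*pi}^{2*pi} φ(θ) cos(θ/2) dθ.
φ is even and cos(θ/2) is even, so the integrand is even and a_1 = 1/pi ∫_0^{2*pi} φ(θ) cos(θ/2) dθ.
Integrating by parts twice (tabular method), an antiderivative of (θ**2 - 1) cos(θ/2) is 2*θ**2*sin(θ/2) + 8*θ*cos(θ/2) - 18*sin(θ/2); evaluating from 0 to 2*pi: ∫_{0}^{2*pi} (θ**2 - 1) cos(θ/2) dθ = (-16*pi) - (0) = -16*pi.
Hence a_1 = (1/pi)·(-16*pi) = -16.

-16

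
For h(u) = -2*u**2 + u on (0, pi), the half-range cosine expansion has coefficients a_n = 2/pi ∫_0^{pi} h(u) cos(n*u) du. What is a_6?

-2/9

a_6 = 2/pi ∫_0^{pi} (-2*u**2 + u) cos(6*u) du.
Integrating by parts twice (tabular method), an antiderivative of (-2*u**2 + u) cos(6*u) is -u**2*sin(6*u)/3 + u*sin(6*u)/6 - u*cos(6*u)/9 + sin(6*u)/54 + cos(6*u)/36; evaluating from 0 to pi: ∫_{0}^{pi} (-2*u**2 + u) cos(6*u) du = (1/36 - pi/9) - (1/36) = -pi/9.
Hence a_6 = (2/pi)·(-pi/9) = -2/9.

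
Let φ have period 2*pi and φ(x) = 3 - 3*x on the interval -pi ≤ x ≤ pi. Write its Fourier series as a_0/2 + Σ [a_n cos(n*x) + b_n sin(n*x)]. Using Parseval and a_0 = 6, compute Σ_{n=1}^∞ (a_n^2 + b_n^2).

Parseval: a_0^2/2 + Σ_{n≥1} (a_n^2+b_n^2) = 1/pi ∫_{-pi}^{pi} φ(x)^2 dx = 18 + 6*pi**2.
Subtract a_0^2/2 = 18: Σ (a_n^2+b_n^2) = 6*pi**2.

6*pi**2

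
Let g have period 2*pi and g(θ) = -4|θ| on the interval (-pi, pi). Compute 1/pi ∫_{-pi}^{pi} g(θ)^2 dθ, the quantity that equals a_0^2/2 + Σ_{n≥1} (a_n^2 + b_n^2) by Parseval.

1/pi ∫_{-pi}^{pi} g(θ)^2 dθ = 1/pi · (32*pi**3/3) = 32*pi**2/3.

32*pi**2/3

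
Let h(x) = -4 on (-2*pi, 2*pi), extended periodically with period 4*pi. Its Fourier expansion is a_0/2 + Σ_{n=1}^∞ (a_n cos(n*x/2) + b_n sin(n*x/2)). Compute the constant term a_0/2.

a_0 = (1/(2*pi)) ∫_{-2*pi}^{2*pi} h(x) dx = (1/(2*pi)) · (-16*pi) = -8.
So the constant term a_0/2 = -4.

-4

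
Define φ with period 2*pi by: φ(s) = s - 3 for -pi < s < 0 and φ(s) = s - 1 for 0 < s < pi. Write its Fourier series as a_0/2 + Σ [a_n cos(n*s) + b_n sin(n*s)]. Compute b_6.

-1/3

b_6 = 1/pi ∫_{-pi}^{pi} φ(s) sin(6*s) ds.
Split the integral at the breakpoints.
Integrating by parts (boundary term plus one more integral), an antiderivative of (s - 3) sin(6*s) is -s*cos(6*s)/6 + sin(6*s)/36 + cos(6*s)/2; evaluating from -pi to 0: ∫_{-pi}^{0} (s - 3) sin(6*s) ds = (1/2) - (1/2 + pi/6) = -pi/6.
Integrating by parts (boundary term plus one more integral), an antiderivative of (s - 1) sin(6*s) is -s*cos(6*s)/6 + sin(6*s)/36 + cos(6*s)/6; evaluating from 0 to pi: ∫_{0}^{pi} (s - 1) sin(6*s) ds = (1/6 - pi/6) - (1/6) = -pi/6.
Summing the pieces and multiplying by (1/pi) gives b_6 = -1/3.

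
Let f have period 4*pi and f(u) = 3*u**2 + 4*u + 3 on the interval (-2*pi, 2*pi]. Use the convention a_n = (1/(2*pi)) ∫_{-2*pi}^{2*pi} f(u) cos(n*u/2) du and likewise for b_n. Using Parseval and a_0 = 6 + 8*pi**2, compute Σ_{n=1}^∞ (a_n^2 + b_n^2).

128*pi**2*(5 + 3*pi**2)/15

Parseval: a_0^2/2 + Σ_{n≥1} (a_n^2+b_n^2) = (1/(2*pi)) ∫_{-2*pi}^{2*pi} f(u)^2 du = 18 + 272*pi**2/3 + 288*pi**4/5.
Subtract a_0^2/2 = 2*(3 + 4*pi**2)**2: Σ (a_n^2+b_n^2) = 128*pi**2*(5 + 3*pi**2)/15.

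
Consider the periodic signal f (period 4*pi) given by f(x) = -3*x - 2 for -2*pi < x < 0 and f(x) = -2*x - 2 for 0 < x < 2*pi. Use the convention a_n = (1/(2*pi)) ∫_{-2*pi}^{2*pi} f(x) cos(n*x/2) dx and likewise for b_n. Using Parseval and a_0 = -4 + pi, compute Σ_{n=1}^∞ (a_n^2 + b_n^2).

101*pi**2/6

Parseval: a_0^2/2 + Σ_{n≥1} (a_n^2+b_n^2) = (1/(2*pi)) ∫_{-2*pi}^{2*pi} f(x)^2 dx = -4*pi + 8 + 52*pi**2/3.
Subtract a_0^2/2 = (4 - pi)**2/2: Σ (a_n^2+b_n^2) = 101*pi**2/6.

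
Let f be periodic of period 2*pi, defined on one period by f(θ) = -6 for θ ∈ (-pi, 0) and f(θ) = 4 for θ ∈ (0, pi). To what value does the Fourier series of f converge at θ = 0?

At θ = 0 the one-sided limits are f(0^-) = -6 and f(0^+) = 4.
By Dirichlet's theorem the series converges to their average, [(-6) + (4)]/2 = -1.

-1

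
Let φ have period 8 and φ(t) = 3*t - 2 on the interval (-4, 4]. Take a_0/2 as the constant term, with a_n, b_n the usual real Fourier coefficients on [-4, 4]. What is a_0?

a_0 = 1/4 ∫_{-4}^{4} φ(t) dt = 1/4 · (-16) = -4.

-4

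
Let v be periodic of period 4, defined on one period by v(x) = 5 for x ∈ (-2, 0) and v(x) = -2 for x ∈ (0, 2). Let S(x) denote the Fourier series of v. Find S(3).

5

x = 3 differs from x = -1 by 1 full period(s), and the series is 4-periodic.
v is continuous at x = -1 with value 5, so the series converges to 5 there.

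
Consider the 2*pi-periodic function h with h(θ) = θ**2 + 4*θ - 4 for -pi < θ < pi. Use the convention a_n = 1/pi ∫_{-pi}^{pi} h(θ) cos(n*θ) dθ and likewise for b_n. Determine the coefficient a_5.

-4/25

a_5 = 1/pi ∫_{-pi}^{pi} h(θ) cos(5*θ) dθ.
Integrating by parts twice (tabular method), an antiderivative of (θ**2 + 4*θ - 4) cos(5*θ) is θ**2*sin(5*θ)/5 + 4*θ*sin(5*θ)/5 + 2*θ*cos(5*θ)/25 - 102*sin(5*θ)/125 + 4*cos(5*θ)/25; evaluating from -pi to pi: ∫_{-pi}^{pi} (θ**2 + 4*θ - 4) cos(5*θ) dθ = (-2*pi/25 - 4/25) - (-4/25 + 2*pi/25) = -4*pi/25.
Hence a_5 = (1/pi)·(-4*pi/25) = -4/25.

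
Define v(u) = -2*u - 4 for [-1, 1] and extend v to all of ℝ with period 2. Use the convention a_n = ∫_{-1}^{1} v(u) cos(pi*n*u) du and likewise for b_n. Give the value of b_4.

1/pi

b_4 = ∫_{-1}^{1} v(u) sin(4*pi*u) du.
Integrating by parts (boundary term plus one more integral), an antiderivative of (-2*u - 4) sin(4*pi*u) is u*cos(4*pi*u)/(2*pi) - sin(4*pi*u)/(8*pi**2) + cos(4*pi*u)/pi; evaluating from -1 to 1: ∫_{-1}^{1} (-2*u - 4) sin(4*pi*u) du = (3/(2*pi)) - (1/(2*pi)) = 1/pi.
Hence b_4 = 1/pi.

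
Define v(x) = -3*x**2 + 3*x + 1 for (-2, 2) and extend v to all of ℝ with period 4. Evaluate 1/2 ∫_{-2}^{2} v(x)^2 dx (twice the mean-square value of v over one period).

1/2 ∫_{-2}^{2} v(x)^2 dx = 1/2 · (676/5) = 338/5.

338/5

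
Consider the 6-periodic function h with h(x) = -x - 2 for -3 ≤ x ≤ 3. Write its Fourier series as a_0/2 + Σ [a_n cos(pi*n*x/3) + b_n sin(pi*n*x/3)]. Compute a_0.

-4

a_0 = 1/3 ∫_{-3}^{3} h(x) dx = 1/3 · (-12) = -4.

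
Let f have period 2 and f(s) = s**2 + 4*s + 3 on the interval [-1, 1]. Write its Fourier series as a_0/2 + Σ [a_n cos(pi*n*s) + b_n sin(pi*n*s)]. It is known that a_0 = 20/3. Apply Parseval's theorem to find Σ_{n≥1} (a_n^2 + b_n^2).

Parseval: a_0^2/2 + Σ_{n≥1} (a_n^2+b_n^2) = ∫_{-1}^{1} f(s)^2 ds = 496/15.
Subtract a_0^2/2 = 200/9: Σ (a_n^2+b_n^2) = 488/45.

488/45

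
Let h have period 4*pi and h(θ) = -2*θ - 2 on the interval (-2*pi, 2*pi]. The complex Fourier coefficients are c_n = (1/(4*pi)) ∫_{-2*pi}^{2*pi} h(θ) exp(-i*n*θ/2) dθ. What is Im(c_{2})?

-2

Since h is real-valued, Im(c_{2}) = -(1/(4*pi)) ∫_{-2*pi}^{2*pi} h(θ) sin(θ) dθ = -b_{2}/2.
Integrating by parts (boundary term plus one more integral), an antiderivative of (-2*θ - 2) sin(θ) is 2*θ*cos(θ) - 2*sin(θ) + 2*cos(θ); evaluating from -2*pi to 2*pi: ∫_{-2*pi}^{2*pi} (-2*θ - 2) sin(θ) dθ = (2 + 4*pi) - (2 - 4*pi) = 8*pi.
Hence Im(c_{2}) = (-1/(4*pi))·(8*pi) = -2.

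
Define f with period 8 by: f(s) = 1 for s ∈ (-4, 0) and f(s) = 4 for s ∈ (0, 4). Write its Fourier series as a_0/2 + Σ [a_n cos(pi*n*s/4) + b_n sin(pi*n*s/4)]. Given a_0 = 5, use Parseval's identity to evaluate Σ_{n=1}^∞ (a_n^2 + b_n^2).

9/2

Parseval: a_0^2/2 + Σ_{n≥1} (a_n^2+b_n^2) = 1/4 ∫_{-4}^{4} f(s)^2 ds = 17.
Subtract a_0^2/2 = 25/2: Σ (a_n^2+b_n^2) = 9/2.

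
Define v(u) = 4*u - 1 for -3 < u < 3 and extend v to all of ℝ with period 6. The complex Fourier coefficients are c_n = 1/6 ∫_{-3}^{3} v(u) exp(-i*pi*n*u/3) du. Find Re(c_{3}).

0

Since v is real-valued, Re(c_{3}) = 1/6 ∫_{-3}^{3} v(u) cos(pi*u) du = a_{3}/2.
Integrating by parts (boundary term plus one more integral), an antiderivative of (4*u - 1) cos(pi*u) is 4*u*sin(pi*u)/pi - sin(pi*u)/pi + 4*cos(pi*u)/pi**2; evaluating from -3 to 3: ∫_{-3}^{3} (4*u - 1) cos(pi*u) du = (-4/pi**2) - (-4/pi**2) = 0.
Hence Re(c_{3}) = (1/6)·(0) = 0.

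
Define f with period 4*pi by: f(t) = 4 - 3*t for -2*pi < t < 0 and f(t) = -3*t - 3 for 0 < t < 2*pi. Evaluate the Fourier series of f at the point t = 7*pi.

t = 7*pi differs from t = -pi by 2 full period(s), and the series is 4*pi-periodic.
f is continuous at t = -pi with value 4 + 3*pi, so the series converges to 4 + 3*pi there.

4 + 3*pi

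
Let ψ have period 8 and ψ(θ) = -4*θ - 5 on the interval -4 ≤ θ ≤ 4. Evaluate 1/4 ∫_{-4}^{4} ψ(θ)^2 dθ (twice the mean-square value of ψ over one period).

662/3

1/4 ∫_{-4}^{4} ψ(θ)^2 dθ = 1/4 · (2648/3) = 662/3.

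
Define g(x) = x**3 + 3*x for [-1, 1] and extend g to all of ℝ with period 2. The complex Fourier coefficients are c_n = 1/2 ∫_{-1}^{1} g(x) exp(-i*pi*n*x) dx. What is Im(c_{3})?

2*(1 - 6*pi**2)/(9*pi**3)

Since g is real-valued, Im(c_{3}) = -1/2 ∫_{-1}^{1} g(x) sin(3*pi*x) dx = -b_{3}/2.
g is odd and sin(3*pi*x) is odd, so the integrand is even: ∫_{-1}^{1} g(x) sin(3*pi*x) dx = 2∫_0^{1} g(x) sin(3*pi*x) dx.
Integrating by parts three times (tabular method), an antiderivative of (x**3 + 3*x) sin(3*pi*x) is -x**3*cos(3*pi*x)/(3*pi) + x**2*sin(3*pi*x)/(3*pi**2) - x*cos(3*pi*x)/pi + 2*x*cos(3*pi*x)/(9*pi**3) - 2*sin(3*pi*x)/(27*pi**4) + sin(3*pi*x)/(3*pi**2); evaluating from 0 to 1: ∫_{0}^{1} (x**3 + 3*x) sin(3*pi*x) dx = (2*(-1 + 6*pi**2)/(9*pi**3)) - (0) = 2*(-1 + 6*pi**2)/(9*pi**3).
So ∫_{-1}^{1} g(x) sin(3*pi*x) dx = 4*(-1 + 6*pi**2)/(9*pi**3).
Hence Im(c_{3}) = (-1/2)·(4*(-1 + 6*pi**2)/(9*pi**3)) = 2*(1 - 6*pi**2)/(9*pi**3).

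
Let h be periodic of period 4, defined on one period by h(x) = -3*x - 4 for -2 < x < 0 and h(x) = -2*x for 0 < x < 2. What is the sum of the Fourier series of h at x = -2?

-1

At x = -2 the one-sided limits are h(-2^-) = -4 and h(-2^+) = 2.
By Dirichlet's theorem the series converges to their average, [(-4) + (2)]/2 = -1.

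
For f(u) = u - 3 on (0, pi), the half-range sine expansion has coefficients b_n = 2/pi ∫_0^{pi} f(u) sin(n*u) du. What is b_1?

b_1 = 2/pi ∫_0^{pi} (u - 3) sin(u) du.
Integrating by parts (boundary term plus one more integral), an antiderivative of (u - 3) sin(u) is -u*cos(u) + sin(u) + 3*cos(u); evaluating from 0 to pi: ∫_{0}^{pi} (u - 3) sin(u) du = (-3 + pi) - (3) = -6 + pi.
Hence b_1 = (2/pi)·(-6 + pi) = 2 - 12/pi.

2 - 12/pi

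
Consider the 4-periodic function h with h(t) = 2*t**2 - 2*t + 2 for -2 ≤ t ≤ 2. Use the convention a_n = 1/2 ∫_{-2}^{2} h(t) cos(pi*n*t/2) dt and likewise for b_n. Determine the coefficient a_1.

a_1 = 1/2 ∫_{-2}^{2} h(t) cos(pi*t/2) dt.
Integrating by parts twice (tabular method), an antiderivative of (2*t**2 - 2*t + 2) cos(pi*t/2) is 4*t**2*sin(pi*t/2)/pi - 4*t*sin(pi*t/2)/pi + 16*t*cos(pi*t/2)/pi**2 - 32*sin(pi*t/2)/pi**3 + 4*sin(pi*t/2)/pi - 8*cos(pi*t/2)/pi**2; evaluating from -2 to 2: ∫_{-2}^{2} (2*t**2 - 2*t + 2) cos(pi*t/2) dt = (-24/pi**2) - (40/pi**2) = -64/pi**2.
Hence a_1 = (1/2)·(-64/pi**2) = -32/pi**2.

-32/pi**2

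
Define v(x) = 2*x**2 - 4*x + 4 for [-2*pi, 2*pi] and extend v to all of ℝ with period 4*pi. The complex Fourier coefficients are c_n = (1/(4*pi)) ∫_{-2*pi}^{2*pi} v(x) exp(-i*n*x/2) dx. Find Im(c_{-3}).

-8/3

Since v is real-valued, Im(c_{-3}) = -(1/(4*pi)) ∫_{-2*pi}^{2*pi} v(x) sin(-3*x/2) dx = b_{3}/2.
Integrating by parts twice (tabular method), an antiderivative of (2*x**2 - 4*x + 4) sin(-3*x/2) is 4*x**2*cos(3*x/2)/3 - 16*x*sin(3*x/2)/9 - 8*x*cos(3*x/2)/3 + 16*sin(3*x/2)/9 + 40*cos(3*x/2)/27; evaluating from -2*pi to 2*pi: ∫_{-2*pi}^{2*pi} (2*x**2 - 4*x + 4) sin(-3*x/2) dx = (-16*pi**2/3 - 40/27 + 16*pi/3) - (-16*pi**2/3 - 16*pi/3 - 40/27) = 32*pi/3.
Hence Im(c_{-3}) = (-1/(4*pi))·(32*pi/3) = -8/3.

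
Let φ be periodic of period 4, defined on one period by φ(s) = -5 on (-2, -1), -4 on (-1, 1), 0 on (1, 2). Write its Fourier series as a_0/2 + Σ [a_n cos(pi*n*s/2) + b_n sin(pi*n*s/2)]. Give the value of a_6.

0

a_6 = 1/2 ∫_{-2}^{2} φ(s) cos(3*pi*s) ds.
Split the integral at the breakpoints.
Directly, an antiderivative of (-5) cos(3*pi*s) is -5*sin(3*pi*s)/(3*pi); evaluating from -2 to -1: ∫_{-2}^{-1} (-5) cos(3*pi*s) ds = (0) - (0) = 0.
Directly, an antiderivative of (-4) cos(3*pi*s) is -4*sin(3*pi*s)/(3*pi); evaluating from -1 to 1: ∫_{-1}^{1} (-4) cos(3*pi*s) ds = (0) - (0) = 0.
∫_{1}^{2} (0) cos(3*pi*s) ds = 0.
Summing the pieces and multiplying by (1/2) gives a_6 = 0.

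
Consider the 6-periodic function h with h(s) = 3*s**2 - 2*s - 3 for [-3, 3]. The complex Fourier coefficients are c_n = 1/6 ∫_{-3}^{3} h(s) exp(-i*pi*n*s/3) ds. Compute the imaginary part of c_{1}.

Since h is real-valued, Im(c_{1}) = -1/6 ∫_{-3}^{3} h(s) sin(pi*s/3) ds = -b_{1}/2.
Integrating by parts twice (tabular method), an antiderivative of (3*s**2 - 2*s - 3) sin(pi*s/3) is -9*s**2*cos(pi*s/3)/pi + 54*s*sin(pi*s/3)/pi**2 + 6*s*cos(pi*s/3)/pi - 18*sin(pi*s/3)/pi**2 + 9*cos(pi*s/3)/pi + 162*cos(pi*s/3)/pi**3; evaluating from -3 to 3: ∫_{-3}^{3} (3*s**2 - 2*s - 3) sin(pi*s/3) ds = (-162/pi**3 + 54/pi) - (-162/pi**3 + 90/pi) = -36/pi.
Hence Im(c_{1}) = (-1/6)·(-36/pi) = 6/pi.

6/pi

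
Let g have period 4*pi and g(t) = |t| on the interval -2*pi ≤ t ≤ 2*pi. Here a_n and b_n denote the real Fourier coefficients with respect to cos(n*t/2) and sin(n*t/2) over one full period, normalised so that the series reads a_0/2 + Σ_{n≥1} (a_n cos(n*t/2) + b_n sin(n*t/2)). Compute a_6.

a_6 = (1/(2*pi)) ∫_{-2*pi}^{2*pi} g(t) cos(3*t) dt.
g is even and cos(3*t) is even, so the integrand is even and a_6 = 1/pi ∫_0^{2*pi} g(t) cos(3*t) dt.
Integrating by parts (boundary term plus one more integral), an antiderivative of (t) cos(3*t) is t*sin(3*t)/3 + cos(3*t)/9; evaluating from 0 to 2*pi: ∫_{0}^{2*pi} (t) cos(3*t) dt = (1/9) - (1/9) = 0.
Hence a_6 = (1/pi)·(0) = 0.

0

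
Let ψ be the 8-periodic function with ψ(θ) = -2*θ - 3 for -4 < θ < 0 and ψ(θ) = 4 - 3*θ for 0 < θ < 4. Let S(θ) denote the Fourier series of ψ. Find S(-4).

-3/2

θ = -4 differs from θ = 4 by -1 full period(s), and the series is 8-periodic.
At θ = 4 the one-sided limits are ψ(4^-) = -8 and ψ(4^+) = 5.
By Dirichlet's theorem the series converges to their average, [(-8) + (5)]/2 = -3/2.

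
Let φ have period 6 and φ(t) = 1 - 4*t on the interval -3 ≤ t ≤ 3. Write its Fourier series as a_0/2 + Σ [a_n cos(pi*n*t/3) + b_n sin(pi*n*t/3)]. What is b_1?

b_1 = 1/3 ∫_{-3}^{3} φ(t) sin(pi*t/3) dt.
Integrating by parts (boundary term plus one more integral), an antiderivative of (1 - 4*t) sin(pi*t/3) is 12*t*cos(pi*t/3)/pi - 36*sin(pi*t/3)/pi**2 - 3*cos(pi*t/3)/pi; evaluating from -3 to 3: ∫_{-3}^{3} (1 - 4*t) sin(pi*t/3) dt = (-33/pi) - (39/pi) = -72/pi.
Hence b_1 = (1/3)·(-72/pi) = -24/pi.

-24/pi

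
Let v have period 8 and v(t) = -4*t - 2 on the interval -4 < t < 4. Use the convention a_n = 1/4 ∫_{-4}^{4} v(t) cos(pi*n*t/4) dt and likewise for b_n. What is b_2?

b_2 = 1/4 ∫_{-4}^{4} v(t) sin(pi*t/2) dt.
Integrating by parts (boundary term plus one more integral), an antiderivative of (-4*t - 2) sin(pi*t/2) is 8*t*cos(pi*t/2)/pi - 16*sin(pi*t/2)/pi**2 + 4*cos(pi*t/2)/pi; evaluating from -4 to 4: ∫_{-4}^{4} (-4*t - 2) sin(pi*t/2) dt = (36/pi) - (-28/pi) = 64/pi.
Hence b_2 = (1/4)·(64/pi) = 16/pi.

16/pi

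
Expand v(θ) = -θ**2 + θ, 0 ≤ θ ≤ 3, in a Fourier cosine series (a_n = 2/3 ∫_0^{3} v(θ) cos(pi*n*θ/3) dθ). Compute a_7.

a_7 = 2/3 ∫_0^{3} (-θ**2 + θ) cos(7*pi*θ/3) dθ.
Integrating by parts twice (tabular method), an antiderivative of (-θ**2 + θ) cos(7*pi*θ/3) is -3*θ**2*sin(7*pi*θ/3)/(7*pi) + 3*θ*sin(7*pi*θ/3)/(7*pi) - 18*θ*cos(7*pi*θ/3)/(49*pi**2) + 54*sin(7*pi*θ/3)/(343*pi**3) + 9*cos(7*pi*θ/3)/(49*pi**2); evaluating from 0 to 3: ∫_{0}^{3} (-θ**2 + θ) cos(7*pi*θ/3) dθ = (45/(49*pi**2)) - (9/(49*pi**2)) = 36/(49*pi**2).
Hence a_7 = (2/3)·(36/(49*pi**2)) = 24/(49*pi**2).

24/(49*pi**2)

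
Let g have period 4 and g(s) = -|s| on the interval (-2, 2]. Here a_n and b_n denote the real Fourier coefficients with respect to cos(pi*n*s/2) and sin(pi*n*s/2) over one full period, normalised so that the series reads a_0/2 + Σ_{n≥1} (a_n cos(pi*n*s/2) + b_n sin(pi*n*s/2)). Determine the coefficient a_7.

a_7 = 1/2 ∫_{-2}^{2} g(s) cos(7*pi*s/2) ds.
g is even and cos(7*pi*s/2) is even, so the integrand is even and a_7 = ∫_0^{2} g(s) cos(7*pi*s/2) ds.
Integrating by parts (boundary term plus one more integral), an antiderivative of (-s) cos(7*pi*s/2) is -2*s*sin(7*pi*s/2)/(7*pi) - 4*cos(7*pi*s/2)/(49*pi**2); evaluating from 0 to 2: ∫_{0}^{2} (-s) cos(7*pi*s/2) ds = (4/(49*pi**2)) - (-4/(49*pi**2)) = 8/(49*pi**2).
Hence a_7 = 8/(49*pi**2).

8/(49*pi**2)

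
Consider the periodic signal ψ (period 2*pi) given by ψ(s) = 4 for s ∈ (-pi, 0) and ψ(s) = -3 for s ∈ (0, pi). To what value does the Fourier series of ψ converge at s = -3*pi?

1/2

s = -3*pi differs from s = pi by -2 full period(s), and the series is 2*pi-periodic.
At s = pi the one-sided limits are ψ(pi^-) = -3 and ψ(pi^+) = 4.
By Dirichlet's theorem the series converges to their average, [(-3) + (4)]/2 = 1/2.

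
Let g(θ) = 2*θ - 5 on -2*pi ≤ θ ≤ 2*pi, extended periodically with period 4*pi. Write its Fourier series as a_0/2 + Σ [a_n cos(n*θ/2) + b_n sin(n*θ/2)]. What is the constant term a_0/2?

-5

a_0 = (1/(2*pi)) ∫_{-2*pi}^{2*pi} g(θ) dθ = (1/(2*pi)) · (-20*pi) = -10.
So the constant term a_0/2 = -5.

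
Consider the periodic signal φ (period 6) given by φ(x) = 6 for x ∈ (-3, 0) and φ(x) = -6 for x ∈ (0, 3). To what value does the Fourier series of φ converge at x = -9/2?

-6

x = -9/2 differs from x = 3/2 by -1 full period(s), and the series is 6-periodic.
φ is continuous at x = 3/2 with value -6, so the series converges to -6 there.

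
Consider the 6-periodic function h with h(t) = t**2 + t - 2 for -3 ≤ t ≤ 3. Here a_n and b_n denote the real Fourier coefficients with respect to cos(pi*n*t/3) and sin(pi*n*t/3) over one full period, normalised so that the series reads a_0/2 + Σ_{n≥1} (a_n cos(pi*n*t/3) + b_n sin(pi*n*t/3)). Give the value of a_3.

a_3 = 1/3 ∫_{-3}^{3} h(t) cos(pi*t) dt.
Integrating by parts twice (tabular method), an antiderivative of (t**2 + t - 2) cos(pi*t) is t**2*sin(pi*t)/pi + t*sin(pi*t)/pi + 2*t*cos(pi*t)/pi**2 - 2*sin(pi*t)/pi - 2*sin(pi*t)/pi**3 + cos(pi*t)/pi**2; evaluating from -3 to 3: ∫_{-3}^{3} (t**2 + t - 2) cos(pi*t) dt = (-7/pi**2) - (5/pi**2) = -12/pi**2.
Hence a_3 = (1/3)·(-12/pi**2) = -4/pi**2.

-4/pi**2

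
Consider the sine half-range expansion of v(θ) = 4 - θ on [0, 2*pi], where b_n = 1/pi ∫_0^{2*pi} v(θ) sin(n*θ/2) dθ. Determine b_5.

b_5 = 1/pi ∫_0^{2*pi} (4 - θ) sin(5*θ/2) dθ.
Integrating by parts (boundary term plus one more integral), an antiderivative of (4 - θ) sin(5*θ/2) is 2*θ*cos(5*θ/2)/5 - 4*sin(5*θ/2)/25 - 8*cos(5*θ/2)/5; evaluating from 0 to 2*pi: ∫_{0}^{2*pi} (4 - θ) sin(5*θ/2) dθ = (8/5 - 4*pi/5) - (-8/5) = 16/5 - 4*pi/5.
Hence b_5 = (1/pi)·(16/5 - 4*pi/5) = 4*(4 - pi)/(5*pi).

4*(4 - pi)/(5*pi)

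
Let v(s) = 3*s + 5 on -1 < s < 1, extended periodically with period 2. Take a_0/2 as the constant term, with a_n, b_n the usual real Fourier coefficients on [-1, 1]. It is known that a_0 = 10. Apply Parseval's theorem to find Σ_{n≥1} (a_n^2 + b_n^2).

Parseval: a_0^2/2 + Σ_{n≥1} (a_n^2+b_n^2) = ∫_{-1}^{1} v(s)^2 ds = 56.
Subtract a_0^2/2 = 50: Σ (a_n^2+b_n^2) = 6.

6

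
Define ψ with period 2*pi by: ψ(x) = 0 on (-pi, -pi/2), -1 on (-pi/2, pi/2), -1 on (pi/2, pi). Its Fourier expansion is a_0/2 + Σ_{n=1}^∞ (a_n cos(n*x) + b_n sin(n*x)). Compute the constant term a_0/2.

a_0 = 1/pi ∫_{-pi}^{pi} ψ(x) dx = 1/pi · (-3*pi/2) = -3/2.
So the constant term a_0/2 = -3/4.

-3/4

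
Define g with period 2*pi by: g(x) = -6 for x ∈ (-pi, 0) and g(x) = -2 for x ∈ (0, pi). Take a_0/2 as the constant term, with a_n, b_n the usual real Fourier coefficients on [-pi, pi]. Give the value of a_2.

a_2 = 1/pi ∫_{-pi}^{pi} g(x) cos(2*x) dx.
Split the integral at the breakpoints.
Directly, an antiderivative of (-6) cos(2*x) is -3*sin(2*x); evaluating from -pi to 0: ∫_{-pi}^{0} (-6) cos(2*x) dx = (0) - (0) = 0.
Directly, an antiderivative of (-2) cos(2*x) is -sin(2*x); evaluating from 0 to pi: ∫_{0}^{pi} (-2) cos(2*x) dx = (0) - (0) = 0.
Summing the pieces and multiplying by (1/pi) gives a_2 = 0.

0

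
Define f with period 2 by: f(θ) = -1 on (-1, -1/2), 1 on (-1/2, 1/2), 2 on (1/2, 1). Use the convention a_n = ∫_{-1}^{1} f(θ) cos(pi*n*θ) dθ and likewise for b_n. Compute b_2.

-3/pi

b_2 = ∫_{-1}^{1} f(θ) sin(2*pi*θ) dθ.
Split the integral at the breakpoints.
Directly, an antiderivative of (-1) sin(2*pi*θ) is cos(2*pi*θ)/(2*pi); evaluating from -1 to -1/2: ∫_{-1}^{-1/2} (-1) sin(2*pi*θ) dθ = (-1/(2*pi)) - (1/(2*pi)) = -1/pi.
Directly, an antiderivative of (1) sin(2*pi*θ) is -cos(2*pi*θ)/(2*pi); evaluating from -1/2 to 1/2: ∫_{-1/2}^{1/2} (1) sin(2*pi*θ) dθ = (1/(2*pi)) - (1/(2*pi)) = 0.
Directly, an antiderivative of (2) sin(2*pi*θ) is -cos(2*pi*θ)/pi; evaluating from 1/2 to 1: ∫_{1/2}^{1} (2) sin(2*pi*θ) dθ = (-1/pi) - (1/pi) = -2/pi.
Summing the pieces gives b_2 = -3/pi.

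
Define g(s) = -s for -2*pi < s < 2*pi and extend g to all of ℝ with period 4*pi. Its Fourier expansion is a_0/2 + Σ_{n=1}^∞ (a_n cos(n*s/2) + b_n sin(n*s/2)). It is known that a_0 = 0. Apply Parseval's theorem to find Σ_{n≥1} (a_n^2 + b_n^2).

8*pi**2/3

Parseval: a_0^2/2 + Σ_{n≥1} (a_n^2+b_n^2) = (1/(2*pi)) ∫_{-2*pi}^{2*pi} g(s)^2 ds = 8*pi**2/3.
Subtract a_0^2/2 = 0: Σ (a_n^2+b_n^2) = 8*pi**2/3.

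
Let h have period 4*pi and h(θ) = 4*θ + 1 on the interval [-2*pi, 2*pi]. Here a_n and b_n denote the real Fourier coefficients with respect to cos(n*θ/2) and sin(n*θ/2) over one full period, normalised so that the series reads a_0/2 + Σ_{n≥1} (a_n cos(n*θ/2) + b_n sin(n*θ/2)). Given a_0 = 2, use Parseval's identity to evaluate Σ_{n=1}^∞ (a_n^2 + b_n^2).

128*pi**2/3

Parseval: a_0^2/2 + Σ_{n≥1} (a_n^2+b_n^2) = (1/(2*pi)) ∫_{-2*pi}^{2*pi} h(θ)^2 dθ = 2 + 128*pi**2/3.
Subtract a_0^2/2 = 2: Σ (a_n^2+b_n^2) = 128*pi**2/3.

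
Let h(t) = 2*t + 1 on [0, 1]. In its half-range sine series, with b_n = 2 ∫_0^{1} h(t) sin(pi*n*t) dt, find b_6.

b_6 = 2 ∫_0^{1} (2*t + 1) sin(6*pi*t) dt.
Integrating by parts (boundary term plus one more integral), an antiderivative of (2*t + 1) sin(6*pi*t) is -t*cos(6*pi*t)/(3*pi) + sin(6*pi*t)/(18*pi**2) - cos(6*pi*t)/(6*pi); evaluating from 0 to 1: ∫_{0}^{1} (2*t + 1) sin(6*pi*t) dt = (-1/(2*pi)) - (-1/(6*pi)) = -1/(3*pi).
Hence b_6 = 2·(-1/(3*pi)) = -2/(3*pi).

-2/(3*pi)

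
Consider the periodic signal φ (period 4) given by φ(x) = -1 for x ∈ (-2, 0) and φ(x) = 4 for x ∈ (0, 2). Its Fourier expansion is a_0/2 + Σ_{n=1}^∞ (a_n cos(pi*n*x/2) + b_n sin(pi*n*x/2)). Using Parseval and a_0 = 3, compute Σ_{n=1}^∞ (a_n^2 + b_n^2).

Parseval: a_0^2/2 + Σ_{n≥1} (a_n^2+b_n^2) = 1/2 ∫_{-2}^{2} φ(x)^2 dx = 17.
Subtract a_0^2/2 = 9/2: Σ (a_n^2+b_n^2) = 25/2.

25/2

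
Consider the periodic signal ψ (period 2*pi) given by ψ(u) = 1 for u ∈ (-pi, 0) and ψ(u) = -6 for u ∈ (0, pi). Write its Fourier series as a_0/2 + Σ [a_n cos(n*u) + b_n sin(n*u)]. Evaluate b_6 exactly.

0

b_6 = 1/pi ∫_{-pi}^{pi} ψ(u) sin(6*u) du.
Split the integral at the breakpoints.
Directly, an antiderivative of (1) sin(6*u) is -cos(6*u)/6; evaluating from -pi to 0: ∫_{-pi}^{0} (1) sin(6*u) du = (-1/6) - (-1/6) = 0.
Directly, an antiderivative of (-6) sin(6*u) is cos(6*u); evaluating from 0 to pi: ∫_{0}^{pi} (-6) sin(6*u) du = (1) - (1) = 0.
Summing the pieces and multiplying by (1/pi) gives b_6 = 0.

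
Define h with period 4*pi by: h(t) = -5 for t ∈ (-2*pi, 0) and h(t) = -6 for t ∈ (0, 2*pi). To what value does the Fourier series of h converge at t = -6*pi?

t = -6*pi differs from t = -2*pi by -1 full period(s), and the series is 4*pi-periodic.
At t = -2*pi the one-sided limits are h(-2*pi^-) = -6 and h(-2*pi^+) = -5.
By Dirichlet's theorem the series converges to their average, [(-6) + (-5)]/2 = -11/2.

-11/2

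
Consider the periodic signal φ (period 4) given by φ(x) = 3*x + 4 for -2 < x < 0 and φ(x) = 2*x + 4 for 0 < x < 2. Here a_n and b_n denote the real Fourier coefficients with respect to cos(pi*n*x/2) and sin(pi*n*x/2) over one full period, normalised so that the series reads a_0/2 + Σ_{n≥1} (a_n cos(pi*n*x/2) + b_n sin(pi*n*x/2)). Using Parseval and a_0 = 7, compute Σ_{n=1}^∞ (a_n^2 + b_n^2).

101/6

Parseval: a_0^2/2 + Σ_{n≥1} (a_n^2+b_n^2) = 1/2 ∫_{-2}^{2} φ(x)^2 dx = 124/3.
Subtract a_0^2/2 = 49/2: Σ (a_n^2+b_n^2) = 101/6.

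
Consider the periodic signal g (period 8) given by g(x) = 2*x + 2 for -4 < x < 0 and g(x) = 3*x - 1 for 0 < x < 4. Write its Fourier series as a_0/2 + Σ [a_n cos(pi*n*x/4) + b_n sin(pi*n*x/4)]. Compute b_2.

b_2 = 1/4 ∫_{-4}^{4} g(x) sin(pi*x/2) dx.
Split the integral at the breakpoints.
Integrating by parts (boundary term plus one more integral), an antiderivative of (2*x + 2) sin(pi*x/2) is -4*x*cos(pi*x/2)/pi + 8*sin(pi*x/2)/pi**2 - 4*cos(pi*x/2)/pi; evaluating from -4 to 0: ∫_{-4}^{0} (2*x + 2) sin(pi*x/2) dx = (-4/pi) - (12/pi) = -16/pi.
Integrating by parts (boundary term plus one more integral), an antiderivative of (3*x - 1) sin(pi*x/2) is -6*x*cos(pi*x/2)/pi + 12*sin(pi*x/2)/pi**2 + 2*cos(pi*x/2)/pi; evaluating from 0 to 4: ∫_{0}^{4} (3*x - 1) sin(pi*x/2) dx = (-22/pi) - (2/pi) = -24/pi.
Summing the pieces and multiplying by (1/4) gives b_2 = -10/pi.

-10/pi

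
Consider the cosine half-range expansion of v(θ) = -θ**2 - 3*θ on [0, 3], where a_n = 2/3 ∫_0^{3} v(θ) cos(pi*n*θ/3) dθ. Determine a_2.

-9/pi**2

a_2 = 2/3 ∫_0^{3} (-θ**2 - 3*θ) cos(2*pi*θ/3) dθ.
Integrating by parts twice (tabular method), an antiderivative of (-θ**2 - 3*θ) cos(2*pi*θ/3) is -3*θ**2*sin(2*pi*θ/3)/(2*pi) - 9*θ*sin(2*pi*θ/3)/(2*pi) - 9*θ*cos(2*pi*θ/3)/(2*pi**2) + 27*sin(2*pi*θ/3)/(4*pi**3) - 27*cos(2*pi*θ/3)/(4*pi**2); evaluating from 0 to 3: ∫_{0}^{3} (-θ**2 - 3*θ) cos(2*pi*θ/3) dθ = (-81/(4*pi**2)) - (-27/(4*pi**2)) = -27/(2*pi**2).
Hence a_2 = (2/3)·(-27/(2*pi**2)) = -9/pi**2.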